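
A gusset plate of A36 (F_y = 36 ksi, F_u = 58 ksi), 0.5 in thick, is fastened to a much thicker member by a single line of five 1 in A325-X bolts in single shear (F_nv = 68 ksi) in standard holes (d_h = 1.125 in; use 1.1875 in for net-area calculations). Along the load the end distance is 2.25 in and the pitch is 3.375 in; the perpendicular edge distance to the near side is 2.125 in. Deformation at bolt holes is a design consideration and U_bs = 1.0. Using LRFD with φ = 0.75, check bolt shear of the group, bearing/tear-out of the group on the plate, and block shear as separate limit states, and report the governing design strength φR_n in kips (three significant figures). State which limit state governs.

Bolt shear: A_b = π·1²/4 = 0.7854 in²; R_n = 68 × 0.7854 × 5 × 1 = 267 kips → 0.75 × 267 = 200 kips.
Bearing: edge l_c = 1.688, r_n = 58.72 kips; interior l_c = 2.25, r_n = 69.6 kips; R_n = 58.72 + 4·69.6 = 337.1 kips → 253 kips.
Block shear: A_gv = 7.875, A_nv = 5.203, A_nt = 0.7656 in²; R_n = min(0.6F_uA_nv, 0.6F_yA_gv) + U_bs·F_u·A_nt = 214.5 kips → 161 kips.
Block shear governs: 161 kips.

161 kips (block shear governs)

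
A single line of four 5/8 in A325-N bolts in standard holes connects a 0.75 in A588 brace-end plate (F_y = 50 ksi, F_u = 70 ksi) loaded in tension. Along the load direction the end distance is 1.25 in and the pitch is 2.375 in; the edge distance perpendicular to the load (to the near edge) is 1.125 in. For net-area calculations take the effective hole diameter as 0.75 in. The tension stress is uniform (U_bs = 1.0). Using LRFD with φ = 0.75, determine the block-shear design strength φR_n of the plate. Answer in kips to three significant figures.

Shear plane L_v = 1.25 + 3·2.375 = 8.375 in; A_gv = 8.375 × 0.75 = 6.281 in².
A_nv = (8.375 − 3.5·0.75) × 0.75 = 4.312 in².
A_nt = (1.125 − 0.5·0.75) × 0.75 = 0.5625 in².
0.6 F_u A_nv = 181.1 kips; 0.6 F_y A_gv = 188.4 kips → shear rupture governs the shear term.
R_n = 181.1 + 1.0 × 70 × 0.5625 = 220.5 kips.
Design strength φR_n = 0.75 × 220.5 = 165 kips.

165 kips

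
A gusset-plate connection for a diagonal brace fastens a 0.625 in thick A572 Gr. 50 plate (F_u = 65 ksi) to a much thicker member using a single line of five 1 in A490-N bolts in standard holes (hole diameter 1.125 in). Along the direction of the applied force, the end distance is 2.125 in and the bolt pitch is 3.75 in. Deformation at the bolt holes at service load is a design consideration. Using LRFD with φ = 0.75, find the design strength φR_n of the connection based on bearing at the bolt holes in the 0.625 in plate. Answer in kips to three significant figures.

350 kips

Per bolt r_n = 1.2 l_c t F_u ≤ 2.4 d t F_u; upper limit = 2.4 × 1 × 0.625 × 65 = 97.5 kips.
Edge bolt: l_c = 2.125 − 1.125/2 = 1.562 in → 1.2 × 1.562 × 0.625 × 65 = 76.17 → r_n = 76.17 kips.
Interior bolts: l_c = 3.75 − 1.125 = 2.625 in → 1.2 × 2.625 × 0.625 × 65 = 128 → r_n = 97.5 kips.
R_n = 1 × 76.17 + 4 × 97.5 = 466.2 kips.
Design strength φR_n = 0.75 × 466.2 = 350 kips.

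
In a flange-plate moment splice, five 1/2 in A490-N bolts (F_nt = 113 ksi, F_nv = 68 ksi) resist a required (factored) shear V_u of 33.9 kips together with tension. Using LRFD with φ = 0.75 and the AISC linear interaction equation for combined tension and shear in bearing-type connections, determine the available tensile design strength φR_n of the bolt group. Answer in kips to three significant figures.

A_b = π·0.5²/4 = 0.1963 in²; f_rv = 33.9 / (5 × 0.1963) = 34.53 ksi.
F'_nt = 1.3 F_nt − (F_nt / φF_nv) f_rv = 1.3·113 − (113/(0.75·68))·34.53 = 70.39 ksi, capped at F_nt → F'_nt = 70.39 ksi.
R_n = F'_nt · A_b · n = 70.39 × 0.1963 × 5 = 69.11 kips.
Design strength φR_n = 0.75 × 69.11 = 51.8 kips.

51.8 kips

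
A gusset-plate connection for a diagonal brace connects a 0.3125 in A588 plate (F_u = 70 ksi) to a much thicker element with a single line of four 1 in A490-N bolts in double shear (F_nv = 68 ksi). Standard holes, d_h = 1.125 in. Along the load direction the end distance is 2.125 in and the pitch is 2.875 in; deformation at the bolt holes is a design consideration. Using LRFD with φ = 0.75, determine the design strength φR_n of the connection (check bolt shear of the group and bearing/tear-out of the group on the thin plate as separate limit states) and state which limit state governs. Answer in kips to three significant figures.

Bolt shear: A_b = π·1²/4 = 0.7854 in²; R_n = 68 × 0.7854 × 4 × 2 = 427.3 kips → 0.75 × 427.3 = 320 kips.
Bearing (1.2 l_c t F_u ≤ 2.4 d t F_u): upper limit = 2.4·1·0.3125·70 = 52.5 kips.
  Edge l_c = 2.125 − 1.125/2 = 1.562 → r_n = 41.02 kips; interior l_c = 2.875 − 1.125 = 1.75 → r_n = 45.94 kips.
  R_n,bearing = 1·41.02 + 3·45.94 = 178.8 kips → 0.75 × 178.8 = 134 kips.
Bearing governs: 134 kips.

134 kips (bearing governs)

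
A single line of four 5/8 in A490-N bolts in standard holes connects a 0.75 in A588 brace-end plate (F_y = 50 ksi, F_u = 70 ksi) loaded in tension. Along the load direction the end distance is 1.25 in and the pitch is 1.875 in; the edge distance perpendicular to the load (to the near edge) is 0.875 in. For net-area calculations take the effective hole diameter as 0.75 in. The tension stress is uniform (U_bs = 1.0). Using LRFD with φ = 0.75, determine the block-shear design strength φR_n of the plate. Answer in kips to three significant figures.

Shear plane L_v = 1.25 + 3·1.875 = 6.875 in; A_gv = 6.875 × 0.75 = 5.156 in².
A_nv = (6.875 − 3.5·0.75) × 0.75 = 3.188 in².
A_nt = (0.875 − 0.5·0.75) × 0.75 = 0.375 in².
0.6 F_u A_nv = 133.9 kips; 0.6 F_y A_gv = 154.7 kips → shear rupture governs the shear term.
R_n = 133.9 + 1.0 × 70 × 0.375 = 160.1 kips.
Design strength φR_n = 0.75 × 160.1 = 120 kips.

120 kips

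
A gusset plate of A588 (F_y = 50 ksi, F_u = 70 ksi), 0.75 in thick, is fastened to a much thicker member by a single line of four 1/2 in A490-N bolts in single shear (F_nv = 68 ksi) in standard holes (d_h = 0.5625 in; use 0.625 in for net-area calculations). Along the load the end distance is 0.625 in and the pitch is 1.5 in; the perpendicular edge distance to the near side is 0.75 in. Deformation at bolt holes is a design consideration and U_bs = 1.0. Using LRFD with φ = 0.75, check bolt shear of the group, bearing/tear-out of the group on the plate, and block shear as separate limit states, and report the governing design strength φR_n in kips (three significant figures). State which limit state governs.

Bolt shear: A_b = π·0.5²/4 = 0.1963 in²; R_n = 68 × 0.1963 × 4 × 1 = 53.41 kips → 0.75 × 53.41 = 40.1 kips.
Bearing: edge l_c = 0.3438, r_n = 21.66 kips; interior l_c = 0.9375, r_n = 59.06 kips; R_n = 21.66 + 3·59.06 = 198.8 kips → 149 kips.
Block shear: A_gv = 3.844, A_nv = 2.203, A_nt = 0.3281 in²; R_n = min(0.6F_uA_nv, 0.6F_yA_gv) + U_bs·F_u·A_nt = 115.5 kips → 86.6 kips.
Bolt shear governs: 40.1 kips.

40.1 kips (bolt shear governs)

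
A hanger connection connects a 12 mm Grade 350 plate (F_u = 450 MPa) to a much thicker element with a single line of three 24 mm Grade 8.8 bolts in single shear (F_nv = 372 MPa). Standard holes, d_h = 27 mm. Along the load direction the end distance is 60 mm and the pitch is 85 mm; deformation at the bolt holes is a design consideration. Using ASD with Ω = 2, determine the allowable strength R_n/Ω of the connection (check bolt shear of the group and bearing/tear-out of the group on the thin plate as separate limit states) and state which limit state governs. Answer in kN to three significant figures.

252 kN (bolt shear governs)

Bolt shear: A_b = π·24²/4 = 452.4 mm²; R_n = 372 × 452.4 × 3 × 1 / 1000 = 504.9 kN → 504.9 / 2 = 252 kN.
Bearing (1.2 l_c t F_u ≤ 2.4 d t F_u): upper limit = 2.4·24·12·450 / 1000 = 311 kN.
  Edge l_c = 60 − 27/2 = 46.5 → r_n = 301.3 kN; interior l_c = 85 − 27 = 58 → r_n = 311 kN.
  R_n,bearing = 1·301.3 + 2·311 = 923.4 kN → 923.4 / 2 = 462 kN.
Bolt shear governs: 252 kN.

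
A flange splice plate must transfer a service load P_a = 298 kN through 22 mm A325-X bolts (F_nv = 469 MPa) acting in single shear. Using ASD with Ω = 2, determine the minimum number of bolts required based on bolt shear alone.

4 bolts

A_b = π·22²/4 = 380.1 mm².
Per-bolt allowable strength R_n/Ω = 469 × 380.1 × 1 / 1000 / 2 = 89.14 kN.
n ≥ 298 / 89.14 = 3.343 → use 4 bolts.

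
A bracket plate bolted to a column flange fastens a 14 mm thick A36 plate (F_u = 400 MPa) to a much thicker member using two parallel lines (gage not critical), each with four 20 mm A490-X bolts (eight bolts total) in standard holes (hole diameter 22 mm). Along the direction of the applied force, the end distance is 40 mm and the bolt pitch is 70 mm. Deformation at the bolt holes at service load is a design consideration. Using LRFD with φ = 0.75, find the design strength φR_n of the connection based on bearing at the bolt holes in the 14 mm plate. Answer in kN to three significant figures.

Per bolt r_n = 1.2 l_c t F_u ≤ 2.4 d t F_u; upper limit = 2.4 × 20 × 14 × 400 / 1000 = 268.8 kN.
Edge bolt: l_c = 40 − 22/2 = 29 mm → 1.2 × 29 × 14 × 400 / 1000 = 194.9 → r_n = 194.9 kN.
Interior bolts: l_c = 70 − 22 = 48 mm → 1.2 × 48 × 14 × 400 / 1000 = 322.6 → r_n = 268.8 kN.
R_n = 2 × 194.9 + 6 × 268.8 = 2003 kN.
Design strength φR_n = 0.75 × 2003 = 1500 kN.

1500 kN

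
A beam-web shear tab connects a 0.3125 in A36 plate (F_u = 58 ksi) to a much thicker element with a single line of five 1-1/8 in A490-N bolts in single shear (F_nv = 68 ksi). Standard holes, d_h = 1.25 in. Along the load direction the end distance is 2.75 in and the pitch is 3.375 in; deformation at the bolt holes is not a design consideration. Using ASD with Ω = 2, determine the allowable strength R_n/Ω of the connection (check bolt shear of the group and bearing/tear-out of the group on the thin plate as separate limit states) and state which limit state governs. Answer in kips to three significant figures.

Bolt shear: A_b = π·1.125²/4 = 0.994 in²; R_n = 68 × 0.994 × 5 × 1 = 338 kips → 338 / 2 = 169 kips.
Bearing (1.5 l_c t F_u ≤ 3.0 d t F_u): upper limit = 3.0·1.125·0.3125·58 = 61.17 kips.
  Edge l_c = 2.75 − 1.25/2 = 2.125 → r_n = 57.77 kips; interior l_c = 3.375 − 1.25 = 2.125 → r_n = 57.77 kips.
  R_n,bearing = 1·57.77 + 4·57.77 = 288.9 kips → 288.9 / 2 = 144 kips.
Bearing governs: 144 kips.

144 kips (bearing governs)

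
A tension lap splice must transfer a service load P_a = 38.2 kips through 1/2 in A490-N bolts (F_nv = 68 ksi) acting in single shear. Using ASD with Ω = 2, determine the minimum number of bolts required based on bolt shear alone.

6 bolts

A_b = π·0.5²/4 = 0.1963 in².
Per-bolt allowable strength R_n/Ω = 68 × 0.1963 × 1 / 2 = 6.676 kips.
n ≥ 38.2 / 6.676 = 5.722 → use 6 bolts.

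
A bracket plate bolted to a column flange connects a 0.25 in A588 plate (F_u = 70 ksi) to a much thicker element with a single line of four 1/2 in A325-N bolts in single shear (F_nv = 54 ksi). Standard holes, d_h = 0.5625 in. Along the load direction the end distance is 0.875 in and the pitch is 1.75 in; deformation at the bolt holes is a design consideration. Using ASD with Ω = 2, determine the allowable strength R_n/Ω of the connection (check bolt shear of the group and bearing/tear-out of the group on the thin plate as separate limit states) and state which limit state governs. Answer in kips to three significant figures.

Bolt shear: A_b = π·0.5²/4 = 0.1963 in²; R_n = 54 × 0.1963 × 4 × 1 = 42.41 kips → 42.41 / 2 = 21.2 kips.
Bearing (1.2 l_c t F_u ≤ 2.4 d t F_u): upper limit = 2.4·0.5·0.25·70 = 21 kips.
  Edge l_c = 0.875 − 0.5625/2 = 0.5938 → r_n = 12.47 kips; interior l_c = 1.75 − 0.5625 = 1.188 → r_n = 21 kips.
  R_n,bearing = 1·12.47 + 3·21 = 75.47 kips → 75.47 / 2 = 37.7 kips.
Bolt shear governs: 21.2 kips.

21.2 kips (bolt shear governs)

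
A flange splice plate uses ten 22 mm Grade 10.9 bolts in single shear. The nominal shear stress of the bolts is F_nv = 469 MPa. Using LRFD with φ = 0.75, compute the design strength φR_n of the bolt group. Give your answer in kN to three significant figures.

A_b = π × 22² / 4 = 380.1 mm².
R_n = F_nv · A_b · n · n_s = 469 × 380.1 × 10 × 1 / 1000 = 1783 kN.
Design strength φR_n = 0.75 × 1783 = 1340 kN.

1340 kN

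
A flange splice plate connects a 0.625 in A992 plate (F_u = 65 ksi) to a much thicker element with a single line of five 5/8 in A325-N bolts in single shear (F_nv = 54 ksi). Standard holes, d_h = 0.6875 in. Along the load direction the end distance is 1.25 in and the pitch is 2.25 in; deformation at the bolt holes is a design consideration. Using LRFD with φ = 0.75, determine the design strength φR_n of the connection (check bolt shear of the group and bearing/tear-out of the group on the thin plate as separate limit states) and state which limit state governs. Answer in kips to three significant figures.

62.1 kips (bolt shear governs)

Bolt shear: A_b = π·0.625²/4 = 0.3068 in²; R_n = 54 × 0.3068 × 5 × 1 = 82.83 kips → 0.75 × 82.83 = 62.1 kips.
Bearing (1.2 l_c t F_u ≤ 2.4 d t F_u): upper limit = 2.4·0.625·0.625·65 = 60.94 kips.
  Edge l_c = 1.25 − 0.6875/2 = 0.9062 → r_n = 44.18 kips; interior l_c = 2.25 − 0.6875 = 1.562 → r_n = 60.94 kips.
  R_n,bearing = 1·44.18 + 4·60.94 = 287.9 kips → 0.75 × 287.9 = 216 kips.
Bolt shear governs: 62.1 kips.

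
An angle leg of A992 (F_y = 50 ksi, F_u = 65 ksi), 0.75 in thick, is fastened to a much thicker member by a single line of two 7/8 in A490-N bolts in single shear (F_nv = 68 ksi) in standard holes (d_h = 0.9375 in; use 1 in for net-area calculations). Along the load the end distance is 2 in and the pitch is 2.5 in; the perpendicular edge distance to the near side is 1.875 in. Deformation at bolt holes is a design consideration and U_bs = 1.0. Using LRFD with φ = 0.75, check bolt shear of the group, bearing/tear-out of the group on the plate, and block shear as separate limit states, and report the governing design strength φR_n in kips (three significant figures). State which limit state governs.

61.3 kips (bolt shear governs)

Bolt shear: A_b = π·0.875²/4 = 0.6013 in²; R_n = 68 × 0.6013 × 2 × 1 = 81.78 kips → 0.75 × 81.78 = 61.3 kips.
Bearing: edge l_c = 1.531, r_n = 89.58 kips; interior l_c = 1.562, r_n = 91.41 kips; R_n = 89.58 + 1·91.41 = 181 kips → 136 kips.
Block shear: A_gv = 3.375, A_nv = 2.25, A_nt = 1.031 in²; R_n = min(0.6F_uA_nv, 0.6F_yA_gv) + U_bs·F_u·A_nt = 154.8 kips → 116 kips.
Bolt shear governs: 61.3 kips.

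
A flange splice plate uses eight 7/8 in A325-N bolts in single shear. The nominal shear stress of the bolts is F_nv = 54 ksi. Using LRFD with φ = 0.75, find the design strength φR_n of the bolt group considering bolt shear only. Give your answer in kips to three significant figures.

A_b = π × 0.875² / 4 = 0.6013 in².
R_n = F_nv · A_b · n · n_s = 54 × 0.6013 × 8 × 1 = 259.8 kips.
Design strength φR_n = 0.75 × 259.8 = 195 kips.

195 kips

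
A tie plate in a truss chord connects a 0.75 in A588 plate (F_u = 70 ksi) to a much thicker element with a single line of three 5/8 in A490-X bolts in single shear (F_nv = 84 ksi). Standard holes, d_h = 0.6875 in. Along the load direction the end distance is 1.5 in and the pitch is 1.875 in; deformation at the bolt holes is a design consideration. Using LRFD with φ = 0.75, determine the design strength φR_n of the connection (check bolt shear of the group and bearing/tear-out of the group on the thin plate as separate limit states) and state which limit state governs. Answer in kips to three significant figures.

Bolt shear: A_b = π·0.625²/4 = 0.3068 in²; R_n = 84 × 0.3068 × 3 × 1 = 77.31 kips → 0.75 × 77.31 = 58 kips.
Bearing (1.2 l_c t F_u ≤ 2.4 d t F_u): upper limit = 2.4·0.625·0.75·70 = 78.75 kips.
  Edge l_c = 1.5 − 0.6875/2 = 1.156 → r_n = 72.84 kips; interior l_c = 1.875 − 0.6875 = 1.188 → r_n = 74.81 kips.
  R_n,bearing = 1·72.84 + 2·74.81 = 222.5 kips → 0.75 × 222.5 = 167 kips.
Bolt shear governs: 58 kips.

58 kips (bolt shear governs)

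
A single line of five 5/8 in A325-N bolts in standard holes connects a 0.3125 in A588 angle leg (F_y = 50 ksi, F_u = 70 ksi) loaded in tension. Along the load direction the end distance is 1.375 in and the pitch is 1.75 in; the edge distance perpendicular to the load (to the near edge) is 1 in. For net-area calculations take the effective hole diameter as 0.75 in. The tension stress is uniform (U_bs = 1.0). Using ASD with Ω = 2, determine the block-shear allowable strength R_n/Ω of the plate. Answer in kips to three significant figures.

39.6 kips

Shear plane L_v = 1.375 + 4·1.75 = 8.375 in; A_gv = 8.375 × 0.3125 = 2.617 in².
A_nv = (8.375 − 4.5·0.75) × 0.3125 = 1.562 in².
A_nt = (1 − 0.5·0.75) × 0.3125 = 0.1953 in².
0.6 F_u A_nv = 65.62 kips; 0.6 F_y A_gv = 78.52 kips → shear rupture governs the shear term.
R_n = 65.62 + 1.0 × 70 × 0.1953 = 79.3 kips.
Allowable strength R_n/Ω = 79.3 / 2 = 39.6 kips.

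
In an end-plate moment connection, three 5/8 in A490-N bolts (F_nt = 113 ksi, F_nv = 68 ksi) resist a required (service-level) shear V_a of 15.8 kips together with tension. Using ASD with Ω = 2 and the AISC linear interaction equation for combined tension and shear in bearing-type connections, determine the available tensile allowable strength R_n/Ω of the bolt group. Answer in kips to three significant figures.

41.3 kips

A_b = π·0.625²/4 = 0.3068 in²; f_rv = 15.8 / (3 × 0.3068) = 17.17 ksi.
F'_nt = 1.3 F_nt − (Ω F_nt / F_nv) f_rv = 1.3·113 − (2·113/68)·17.17 = 89.85 ksi, capped at F_nt → F'_nt = 89.85 ksi.
R_n = F'_nt · A_b · n = 89.85 × 0.3068 × 3 = 82.69 kips.
Allowable strength R_n/Ω = 82.69 / 2 = 41.3 kips.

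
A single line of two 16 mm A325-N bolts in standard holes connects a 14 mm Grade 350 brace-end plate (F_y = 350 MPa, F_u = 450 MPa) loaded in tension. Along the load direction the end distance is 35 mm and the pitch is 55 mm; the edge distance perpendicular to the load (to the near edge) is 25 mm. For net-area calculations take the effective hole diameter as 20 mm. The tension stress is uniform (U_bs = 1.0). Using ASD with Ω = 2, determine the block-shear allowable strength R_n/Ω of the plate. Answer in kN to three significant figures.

161 kN

Shear plane L_v = 35 + 1·55 = 90 mm; A_gv = 90 × 14 = 1260 mm².
A_nv = (90 − 1.5·20) × 14 = 840 mm².
A_nt = (25 − 0.5·20) × 14 = 210 mm².
0.6 F_u A_nv = 226.8 kN; 0.6 F_y A_gv = 264.6 kN → shear rupture governs the shear term.
R_n = 226.8 + 1.0 × 450 × 210 / 1000 = 321.3 kN.
Allowable strength R_n/Ω = 321.3 / 2 = 161 kN.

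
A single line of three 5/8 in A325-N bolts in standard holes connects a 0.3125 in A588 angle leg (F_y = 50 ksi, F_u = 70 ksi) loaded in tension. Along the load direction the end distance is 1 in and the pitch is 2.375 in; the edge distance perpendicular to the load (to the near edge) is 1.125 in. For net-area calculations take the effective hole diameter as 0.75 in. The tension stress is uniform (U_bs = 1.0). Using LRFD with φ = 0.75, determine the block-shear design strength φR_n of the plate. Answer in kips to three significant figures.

50.4 kips

Shear plane L_v = 1 + 2·2.375 = 5.75 in; A_gv = 5.75 × 0.3125 = 1.797 in².
A_nv = (5.75 − 2.5·0.75) × 0.3125 = 1.211 in².
A_nt = (1.125 − 0.5·0.75) × 0.3125 = 0.2344 in².
0.6 F_u A_nv = 50.86 kips; 0.6 F_y A_gv = 53.91 kips → shear rupture governs the shear term.
R_n = 50.86 + 1.0 × 70 × 0.2344 = 67.27 kips.
Design strength φR_n = 0.75 × 67.27 = 50.4 kips.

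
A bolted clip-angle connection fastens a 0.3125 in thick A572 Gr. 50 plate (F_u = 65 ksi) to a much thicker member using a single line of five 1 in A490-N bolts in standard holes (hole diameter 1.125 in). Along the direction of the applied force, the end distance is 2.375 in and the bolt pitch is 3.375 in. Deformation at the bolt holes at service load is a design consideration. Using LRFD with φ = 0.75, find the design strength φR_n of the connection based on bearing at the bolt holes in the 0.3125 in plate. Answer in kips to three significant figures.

Per bolt r_n = 1.2 l_c t F_u ≤ 2.4 d t F_u; upper limit = 2.4 × 1 × 0.3125 × 65 = 48.75 kips.
Edge bolt: l_c = 2.375 − 1.125/2 = 1.812 in → 1.2 × 1.812 × 0.3125 × 65 = 44.18 → r_n = 44.18 kips.
Interior bolts: l_c = 3.375 − 1.125 = 2.25 in → 1.2 × 2.25 × 0.3125 × 65 = 54.84 → r_n = 48.75 kips.
R_n = 1 × 44.18 + 4 × 48.75 = 239.2 kips.
Design strength φR_n = 0.75 × 239.2 = 179 kips.

179 kips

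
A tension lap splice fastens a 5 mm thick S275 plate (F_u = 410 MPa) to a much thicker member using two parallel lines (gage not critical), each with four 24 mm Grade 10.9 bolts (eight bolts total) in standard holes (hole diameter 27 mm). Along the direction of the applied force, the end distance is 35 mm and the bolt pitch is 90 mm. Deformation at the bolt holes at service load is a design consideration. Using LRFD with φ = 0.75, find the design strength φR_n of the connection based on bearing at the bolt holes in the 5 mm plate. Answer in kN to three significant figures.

Per bolt r_n = 1.2 l_c t F_u ≤ 2.4 d t F_u; upper limit = 2.4 × 24 × 5 × 410 / 1000 = 118.1 kN.
Edge bolt: l_c = 35 − 27/2 = 21.5 mm → 1.2 × 21.5 × 5 × 410 / 1000 = 52.89 → r_n = 52.89 kN.
Interior bolts: l_c = 90 − 27 = 63 mm → 1.2 × 63 × 5 × 410 / 1000 = 155 → r_n = 118.1 kN.
R_n = 2 × 52.89 + 6 × 118.1 = 814.3 kN.
Design strength φR_n = 0.75 × 814.3 = 611 kN.

611 kN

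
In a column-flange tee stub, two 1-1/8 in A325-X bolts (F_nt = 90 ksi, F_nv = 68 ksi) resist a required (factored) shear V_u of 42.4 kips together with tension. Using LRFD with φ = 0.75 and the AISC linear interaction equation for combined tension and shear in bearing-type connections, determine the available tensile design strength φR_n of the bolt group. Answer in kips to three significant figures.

A_b = π·1.125²/4 = 0.994 in²; f_rv = 42.4 / (2 × 0.994) = 21.33 ksi.
F'_nt = 1.3 F_nt − (F_nt / φF_nv) f_rv = 1.3·90 − (90/(0.75·68))·21.33 = 79.36 ksi, capped at F_nt → F'_nt = 79.36 ksi.
R_n = F'_nt · A_b · n = 79.36 × 0.994 × 2 = 157.8 kips.
Design strength φR_n = 0.75 × 157.8 = 118 kips.

118 kips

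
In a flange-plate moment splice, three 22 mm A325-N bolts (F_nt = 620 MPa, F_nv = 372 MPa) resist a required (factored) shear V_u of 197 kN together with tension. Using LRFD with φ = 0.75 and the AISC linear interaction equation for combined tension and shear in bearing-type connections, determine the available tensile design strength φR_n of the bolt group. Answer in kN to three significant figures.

A_b = π·22²/4 = 380.1 mm²; f_rv = 197 × 1000 / (3 × 380.1) = 172.7 MPa.
F'_nt = 1.3 F_nt − (F_nt / φF_nv) f_rv = 1.3·620 − (620/(0.75·372))·172.7 = 422.1 MPa, capped at F_nt → F'_nt = 422.1 MPa.
R_n = F'_nt · A_b · n = 422.1 × 380.1 × 3 / 1000 = 481.4 kN.
Design strength φR_n = 0.75 × 481.4 = 361 kN.

361 kN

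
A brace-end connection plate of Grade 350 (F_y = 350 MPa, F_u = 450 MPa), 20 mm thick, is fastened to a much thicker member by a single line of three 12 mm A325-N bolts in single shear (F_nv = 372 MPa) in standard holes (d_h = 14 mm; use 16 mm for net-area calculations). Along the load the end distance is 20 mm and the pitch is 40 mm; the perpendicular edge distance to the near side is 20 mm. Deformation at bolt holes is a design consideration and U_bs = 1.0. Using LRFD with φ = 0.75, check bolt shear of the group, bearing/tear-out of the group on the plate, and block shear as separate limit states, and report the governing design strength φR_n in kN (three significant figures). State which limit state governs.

Bolt shear: A_b = π·12²/4 = 113.1 mm²; R_n = 372 × 113.1 × 3 × 1 / 1000 = 126.2 kN → 0.75 × 126.2 = 94.7 kN.
Bearing: edge l_c = 13, r_n = 140.4 kN; interior l_c = 26, r_n = 259.2 kN; R_n = 140.4 + 2·259.2 = 658.8 kN → 494 kN.
Block shear: A_gv = 2000, A_nv = 1200, A_nt = 240 mm²; R_n = min(0.6F_uA_nv, 0.6F_yA_gv) + U_bs·F_u·A_nt = 432 kN → 324 kN.
Bolt shear governs: 94.7 kN.

94.7 kN (bolt shear governs)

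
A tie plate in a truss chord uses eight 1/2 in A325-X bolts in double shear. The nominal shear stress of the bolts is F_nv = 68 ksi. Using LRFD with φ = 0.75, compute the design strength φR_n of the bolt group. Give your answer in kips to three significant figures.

A_b = π × 0.5² / 4 = 0.1963 in².
R_n = F_nv · A_b · n · n_s = 68 × 0.1963 × 8 × 2 = 213.6 kips.
Design strength φR_n = 0.75 × 213.6 = 160 kips.

160 kips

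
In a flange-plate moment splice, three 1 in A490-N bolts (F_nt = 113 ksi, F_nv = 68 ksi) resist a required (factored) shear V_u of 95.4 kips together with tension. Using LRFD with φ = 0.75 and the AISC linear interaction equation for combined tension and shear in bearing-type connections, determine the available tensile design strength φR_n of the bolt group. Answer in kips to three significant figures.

A_b = π·1²/4 = 0.7854 in²; f_rv = 95.4 / (3 × 0.7854) = 40.49 ksi.
F'_nt = 1.3 F_nt − (F_nt / φF_nv) f_rv = 1.3·113 − (113/(0.75·68))·40.49 = 57.19 ksi, capped at F_nt → F'_nt = 57.19 ksi.
R_n = F'_nt · A_b · n = 57.19 × 0.7854 × 3 = 134.7 kips.
Design strength φR_n = 0.75 × 134.7 = 101 kips.

101 kips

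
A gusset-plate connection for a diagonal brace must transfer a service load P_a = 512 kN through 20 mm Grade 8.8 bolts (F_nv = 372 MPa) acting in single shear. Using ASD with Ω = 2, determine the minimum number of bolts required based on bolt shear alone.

A_b = π·20²/4 = 314.2 mm².
Per-bolt allowable strength R_n/Ω = 372 × 314.2 × 1 / 1000 / 2 = 58.43 kN.
n ≥ 512 / 58.43 = 8.762 → use 9 bolts.

9 bolts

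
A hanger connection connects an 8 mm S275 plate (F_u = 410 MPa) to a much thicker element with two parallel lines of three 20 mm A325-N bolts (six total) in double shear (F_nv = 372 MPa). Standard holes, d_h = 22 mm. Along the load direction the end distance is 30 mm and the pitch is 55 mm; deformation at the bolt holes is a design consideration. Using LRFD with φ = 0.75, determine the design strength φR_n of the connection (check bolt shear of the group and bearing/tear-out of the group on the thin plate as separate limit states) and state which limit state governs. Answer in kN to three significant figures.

502 kN (bearing governs)

Bolt shear: A_b = π·20²/4 = 314.2 mm²; R_n = 372 × 314.2 × 6 × 2 / 1000 = 1402 kN → 0.75 × 1402 = 1050 kN.
Bearing (1.2 l_c t F_u ≤ 2.4 d t F_u): upper limit = 2.4·20·8·410 / 1000 = 157.4 kN.
  Edge l_c = 30 − 22/2 = 19 → r_n = 74.78 kN; interior l_c = 55 − 22 = 33 → r_n = 129.9 kN.
  R_n,bearing = 2·74.78 + 4·129.9 = 669.1 kN → 0.75 × 669.1 = 502 kN.
Bearing governs: 502 kN.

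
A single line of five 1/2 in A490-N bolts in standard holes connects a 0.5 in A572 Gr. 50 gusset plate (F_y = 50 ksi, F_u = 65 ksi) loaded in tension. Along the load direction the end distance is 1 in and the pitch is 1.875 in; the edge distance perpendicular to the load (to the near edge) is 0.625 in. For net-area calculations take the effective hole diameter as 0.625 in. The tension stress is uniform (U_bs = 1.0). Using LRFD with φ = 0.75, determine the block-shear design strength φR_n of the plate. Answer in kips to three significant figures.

Shear plane L_v = 1 + 4·1.875 = 8.5 in; A_gv = 8.5 × 0.5 = 4.25 in².
A_nv = (8.5 − 4.5·0.625) × 0.5 = 2.844 in².
A_nt = (0.625 − 0.5·0.625) × 0.5 = 0.1562 in².
0.6 F_u A_nv = 110.9 kips; 0.6 F_y A_gv = 127.5 kips → shear rupture governs the shear term.
R_n = 110.9 + 1.0 × 65 × 0.1562 = 121.1 kips.
Design strength φR_n = 0.75 × 121.1 = 90.8 kips.

90.8 kips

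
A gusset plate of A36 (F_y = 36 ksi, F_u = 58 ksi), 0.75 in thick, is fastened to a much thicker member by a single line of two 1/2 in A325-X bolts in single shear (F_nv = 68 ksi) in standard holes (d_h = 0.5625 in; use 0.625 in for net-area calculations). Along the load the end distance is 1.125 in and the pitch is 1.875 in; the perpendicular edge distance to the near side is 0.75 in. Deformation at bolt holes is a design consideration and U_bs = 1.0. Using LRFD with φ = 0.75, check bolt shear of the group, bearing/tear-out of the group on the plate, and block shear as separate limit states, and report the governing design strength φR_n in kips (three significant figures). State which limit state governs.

20 kips (bolt shear governs)

Bolt shear: A_b = π·0.5²/4 = 0.1963 in²; R_n = 68 × 0.1963 × 2 × 1 = 26.7 kips → 0.75 × 26.7 = 20 kips.
Bearing: edge l_c = 0.8438, r_n = 44.04 kips; interior l_c = 1.312, r_n = 52.2 kips; R_n = 44.04 + 1·52.2 = 96.24 kips → 72.2 kips.
Block shear: A_gv = 2.25, A_nv = 1.547, A_nt = 0.3281 in²; R_n = min(0.6F_uA_nv, 0.6F_yA_gv) + U_bs·F_u·A_nt = 67.63 kips → 50.7 kips.
Bolt shear governs: 20 kips.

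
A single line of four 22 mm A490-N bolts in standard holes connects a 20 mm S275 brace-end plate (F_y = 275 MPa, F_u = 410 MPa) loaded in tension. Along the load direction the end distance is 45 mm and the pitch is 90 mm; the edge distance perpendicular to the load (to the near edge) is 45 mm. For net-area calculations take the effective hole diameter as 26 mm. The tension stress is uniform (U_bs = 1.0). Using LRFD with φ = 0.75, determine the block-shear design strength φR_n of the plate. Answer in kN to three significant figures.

Shear plane L_v = 45 + 3·90 = 315 mm; A_gv = 315 × 20 = 6300 mm².
A_nv = (315 − 3.5·26) × 20 = 4480 mm².
A_nt = (45 − 0.5·26) × 20 = 640 mm².
0.6 F_u A_nv = 1102 kN; 0.6 F_y A_gv = 1040 kN → shear yielding governs the shear term.
R_n = 1040 + 1.0 × 410 × 640 / 1000 = 1302 kN.
Design strength φR_n = 0.75 × 1302 = 976 kN.

976 kN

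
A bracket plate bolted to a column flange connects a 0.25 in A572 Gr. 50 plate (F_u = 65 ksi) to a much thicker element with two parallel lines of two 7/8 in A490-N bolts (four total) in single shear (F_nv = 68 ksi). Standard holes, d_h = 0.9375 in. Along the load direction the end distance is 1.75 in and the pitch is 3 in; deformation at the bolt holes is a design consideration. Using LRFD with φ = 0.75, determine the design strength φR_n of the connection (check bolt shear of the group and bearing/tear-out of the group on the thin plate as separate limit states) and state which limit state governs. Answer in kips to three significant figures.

Bolt shear: A_b = π·0.875²/4 = 0.6013 in²; R_n = 68 × 0.6013 × 4 × 1 = 163.6 kips → 0.75 × 163.6 = 123 kips.
Bearing (1.2 l_c t F_u ≤ 2.4 d t F_u): upper limit = 2.4·0.875·0.25·65 = 34.12 kips.
  Edge l_c = 1.75 − 0.9375/2 = 1.281 → r_n = 24.98 kips; interior l_c = 3 − 0.9375 = 2.062 → r_n = 34.12 kips.
  R_n,bearing = 2·24.98 + 2·34.12 = 118.2 kips → 0.75 × 118.2 = 88.7 kips.
Bearing governs: 88.7 kips.

88.7 kips (bearing governs)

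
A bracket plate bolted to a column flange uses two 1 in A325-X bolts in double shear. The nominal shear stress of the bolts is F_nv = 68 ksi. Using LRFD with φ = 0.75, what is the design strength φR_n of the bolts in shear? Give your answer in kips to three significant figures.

160 kips

A_b = π × 1² / 4 = 0.7854 in².
R_n = F_nv · A_b · n · n_s = 68 × 0.7854 × 2 × 2 = 213.6 kips.
Design strength φR_n = 0.75 × 213.6 = 160 kips.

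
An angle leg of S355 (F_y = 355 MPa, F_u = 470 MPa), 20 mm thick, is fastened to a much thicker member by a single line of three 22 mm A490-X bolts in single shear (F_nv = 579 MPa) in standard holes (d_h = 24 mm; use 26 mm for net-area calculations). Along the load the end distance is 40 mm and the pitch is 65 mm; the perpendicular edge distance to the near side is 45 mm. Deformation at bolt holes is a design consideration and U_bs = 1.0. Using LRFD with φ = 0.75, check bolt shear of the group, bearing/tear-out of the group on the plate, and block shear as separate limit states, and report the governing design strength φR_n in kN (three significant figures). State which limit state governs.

495 kN (bolt shear governs)

Bolt shear: A_b = π·22²/4 = 380.1 mm²; R_n = 579 × 380.1 × 3 × 1 / 1000 = 660.3 kN → 0.75 × 660.3 = 495 kN.
Bearing: edge l_c = 28, r_n = 315.8 kN; interior l_c = 41, r_n = 462.5 kN; R_n = 315.8 + 2·462.5 = 1241 kN → 931 kN.
Block shear: A_gv = 3400, A_nv = 2100, A_nt = 640 mm²; R_n = min(0.6F_uA_nv, 0.6F_yA_gv) + U_bs·F_u·A_nt = 893 kN → 670 kN.
Bolt shear governs: 495 kN.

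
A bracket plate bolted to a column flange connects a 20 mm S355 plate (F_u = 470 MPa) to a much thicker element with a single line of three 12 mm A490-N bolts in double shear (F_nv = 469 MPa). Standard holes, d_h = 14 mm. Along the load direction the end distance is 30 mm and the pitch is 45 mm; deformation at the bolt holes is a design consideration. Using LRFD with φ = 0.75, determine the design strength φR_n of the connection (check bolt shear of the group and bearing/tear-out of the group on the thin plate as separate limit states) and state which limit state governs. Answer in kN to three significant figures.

Bolt shear: A_b = π·12²/4 = 113.1 mm²; R_n = 469 × 113.1 × 3 × 2 / 1000 = 318.3 kN → 0.75 × 318.3 = 239 kN.
Bearing (1.2 l_c t F_u ≤ 2.4 d t F_u): upper limit = 2.4·12·20·470 / 1000 = 270.7 kN.
  Edge l_c = 30 − 14/2 = 23 → r_n = 259.4 kN; interior l_c = 45 − 14 = 31 → r_n = 270.7 kN.
  R_n,bearing = 1·259.4 + 2·270.7 = 800.9 kN → 0.75 × 800.9 = 601 kN.
Bolt shear governs: 239 kN.

239 kN (bolt shear governs)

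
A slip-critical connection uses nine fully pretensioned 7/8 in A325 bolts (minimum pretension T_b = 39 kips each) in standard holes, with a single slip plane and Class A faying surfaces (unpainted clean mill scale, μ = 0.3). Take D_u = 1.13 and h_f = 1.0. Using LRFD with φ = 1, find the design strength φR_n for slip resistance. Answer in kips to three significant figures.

119 kips

R_n = μ · D_u · h_f · T_b · n_s · n_b = 0.3 × 1.13 × 1.0 × 39 × 1 × 9 = 119 kips.
Design strength φR_n = 1 × 119 = 119 kips.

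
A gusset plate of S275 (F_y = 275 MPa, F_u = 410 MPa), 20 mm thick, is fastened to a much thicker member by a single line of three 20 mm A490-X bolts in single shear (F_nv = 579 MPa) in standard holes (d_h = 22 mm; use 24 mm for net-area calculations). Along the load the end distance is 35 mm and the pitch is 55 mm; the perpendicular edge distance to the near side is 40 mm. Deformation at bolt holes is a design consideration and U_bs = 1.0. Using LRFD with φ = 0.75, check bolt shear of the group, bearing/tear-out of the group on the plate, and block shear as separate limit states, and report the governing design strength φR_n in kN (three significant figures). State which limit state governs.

409 kN (bolt shear governs)

Bolt shear: A_b = π·20²/4 = 314.2 mm²; R_n = 579 × 314.2 × 3 × 1 / 1000 = 545.7 kN → 0.75 × 545.7 = 409 kN.
Bearing: edge l_c = 24, r_n = 236.2 kN; interior l_c = 33, r_n = 324.7 kN; R_n = 236.2 + 2·324.7 = 885.6 kN → 664 kN.
Block shear: A_gv = 2900, A_nv = 1700, A_nt = 560 mm²; R_n = min(0.6F_uA_nv, 0.6F_yA_gv) + U_bs·F_u·A_nt = 647.8 kN → 486 kN.
Bolt shear governs: 409 kN.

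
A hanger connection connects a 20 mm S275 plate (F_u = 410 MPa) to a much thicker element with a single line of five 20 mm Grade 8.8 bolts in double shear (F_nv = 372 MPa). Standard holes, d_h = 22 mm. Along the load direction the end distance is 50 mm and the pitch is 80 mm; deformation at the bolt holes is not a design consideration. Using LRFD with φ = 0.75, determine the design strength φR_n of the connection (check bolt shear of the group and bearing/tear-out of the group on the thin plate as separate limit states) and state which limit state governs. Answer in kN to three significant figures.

Bolt shear: A_b = π·20²/4 = 314.2 mm²; R_n = 372 × 314.2 × 5 × 2 / 1000 = 1169 kN → 0.75 × 1169 = 877 kN.
Bearing (1.5 l_c t F_u ≤ 3.0 d t F_u): upper limit = 3.0·20·20·410 / 1000 = 492 kN.
  Edge l_c = 50 − 22/2 = 39 → r_n = 479.7 kN; interior l_c = 80 − 22 = 58 → r_n = 492 kN.
  R_n,bearing = 1·479.7 + 4·492 = 2448 kN → 0.75 × 2448 = 1840 kN.
Bolt shear governs: 877 kN.

877 kN (bolt shear governs)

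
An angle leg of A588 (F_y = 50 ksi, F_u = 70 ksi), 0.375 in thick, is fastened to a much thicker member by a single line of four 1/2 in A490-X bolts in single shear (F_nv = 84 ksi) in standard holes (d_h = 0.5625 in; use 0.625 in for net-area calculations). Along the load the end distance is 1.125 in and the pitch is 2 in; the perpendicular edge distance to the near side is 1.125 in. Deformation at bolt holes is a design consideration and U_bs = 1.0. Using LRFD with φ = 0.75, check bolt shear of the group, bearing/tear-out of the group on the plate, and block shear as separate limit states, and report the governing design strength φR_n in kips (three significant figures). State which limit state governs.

Bolt shear: A_b = π·0.5²/4 = 0.1963 in²; R_n = 84 × 0.1963 × 4 × 1 = 65.97 kips → 0.75 × 65.97 = 49.5 kips.
Bearing: edge l_c = 0.8438, r_n = 26.58 kips; interior l_c = 1.438, r_n = 31.5 kips; R_n = 26.58 + 3·31.5 = 121.1 kips → 90.8 kips.
Block shear: A_gv = 2.672, A_nv = 1.852, A_nt = 0.3047 in²; R_n = min(0.6F_uA_nv, 0.6F_yA_gv) + U_bs·F_u·A_nt = 99.09 kips → 74.3 kips.
Bolt shear governs: 49.5 kips.

49.5 kips (bolt shear governs)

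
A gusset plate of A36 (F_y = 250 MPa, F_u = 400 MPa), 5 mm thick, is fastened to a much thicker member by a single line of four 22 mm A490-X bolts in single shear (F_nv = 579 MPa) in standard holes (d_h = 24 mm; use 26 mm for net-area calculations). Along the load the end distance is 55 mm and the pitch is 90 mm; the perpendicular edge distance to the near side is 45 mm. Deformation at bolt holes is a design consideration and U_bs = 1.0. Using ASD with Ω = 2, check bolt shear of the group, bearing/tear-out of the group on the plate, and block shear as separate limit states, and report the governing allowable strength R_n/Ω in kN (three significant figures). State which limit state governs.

Bolt shear: A_b = π·22²/4 = 380.1 mm²; R_n = 579 × 380.1 × 4 × 1 / 1000 = 880.4 kN → 880.4 / 2 = 440 kN.
Bearing: edge l_c = 43, r_n = 103.2 kN; interior l_c = 66, r_n = 105.6 kN; R_n = 103.2 + 3·105.6 = 420 kN → 210 kN.
Block shear: A_gv = 1625, A_nv = 1170, A_nt = 160 mm²; R_n = min(0.6F_uA_nv, 0.6F_yA_gv) + U_bs·F_u·A_nt = 307.8 kN → 154 kN.
Block shear governs: 154 kN.

154 kN (block shear governs)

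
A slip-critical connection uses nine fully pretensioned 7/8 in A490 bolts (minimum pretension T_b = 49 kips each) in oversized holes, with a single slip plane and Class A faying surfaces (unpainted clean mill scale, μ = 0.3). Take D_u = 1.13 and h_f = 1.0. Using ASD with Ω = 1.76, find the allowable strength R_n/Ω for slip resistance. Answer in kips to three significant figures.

R_n = μ · D_u · h_f · T_b · n_s · n_b = 0.3 × 1.13 × 1.0 × 49 × 1 × 9 = 149.5 kips.
Allowable strength R_n/Ω = 149.5 / 1.76 = 84.9 kips.

84.9 kips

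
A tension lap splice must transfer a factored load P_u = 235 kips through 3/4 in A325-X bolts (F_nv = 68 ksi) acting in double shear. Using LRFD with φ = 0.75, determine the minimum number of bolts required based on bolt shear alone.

6 bolts

A_b = π·0.75²/4 = 0.4418 in².
Per-bolt design strength φR_n = 0.75 × 68 × 0.4418 × 2 = 45.06 kips.
n ≥ 235 / 45.06 = 5.215 → use 6 bolts.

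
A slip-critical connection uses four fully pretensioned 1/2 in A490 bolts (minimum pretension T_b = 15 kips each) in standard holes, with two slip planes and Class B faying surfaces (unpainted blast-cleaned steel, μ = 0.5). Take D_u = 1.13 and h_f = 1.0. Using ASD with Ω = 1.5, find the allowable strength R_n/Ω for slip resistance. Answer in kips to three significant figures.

R_n = μ · D_u · h_f · T_b · n_s · n_b = 0.5 × 1.13 × 1.0 × 15 × 2 × 4 = 67.8 kips.
Allowable strength R_n/Ω = 67.8 / 1.5 = 45.2 kips.

45.2 kips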